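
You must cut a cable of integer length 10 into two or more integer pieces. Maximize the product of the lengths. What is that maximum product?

36

Define m[k] = max over 1≤i<k of i · max(k−i, m[k−i]); the inner max lets the remainder stay uncut if that's better.
Small cases: m[2]=1, m[3]=2, m[4]=4, m[5]=6.
m[6] = 3·max(3,2) = 3·3 = 9
m[7] = 2·max(5,6) = 2·6 = 12
m[8] = 2·max(6,9) = 2·9 = 18
m[9] = 3·max(6,9) = 3·9 = 27
m[10] = 2·max(8,18) = 2·18 = 36
One optimal split: 3 + 3 + 2 + 2; product 3·3·2·2 = 36.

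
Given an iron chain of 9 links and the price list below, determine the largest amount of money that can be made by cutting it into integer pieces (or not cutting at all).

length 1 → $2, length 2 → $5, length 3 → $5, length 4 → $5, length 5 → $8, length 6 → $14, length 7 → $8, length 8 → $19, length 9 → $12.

Build best[k] bottom-up: best[k] = max over allowed piece i of (p[i] + best[k−i]).
best[1] = 2
best[2] = max(2+2, 5+0) = 5
best[3] = max(2+5, 5+2, 5+0) = 7
best[4] = max(2+7, 5+5, 5+2, 5+0) = 10
best[5] = max(2+10, 5+7, 5+5, 5+2, 8+0) = 12
best[6] = max(2+12, 5+10, 5+7, 5+5, 8+2, 14+0) = 15
best[7] = max(2+15, 5+12, 5+10, …, 14+2, 8+0) = 17
best[8] = max(2+17, 5+15, 5+12, …, 8+2, 19+0) = 20
best[9] = max(2+20, 5+17, 5+15, …, 19+2, 12+0) = 22
One optimal cutting: 2 + 2 + 2 + 2 + 1 → $5 + $5 + $5 + $5 + $2 = $22.

22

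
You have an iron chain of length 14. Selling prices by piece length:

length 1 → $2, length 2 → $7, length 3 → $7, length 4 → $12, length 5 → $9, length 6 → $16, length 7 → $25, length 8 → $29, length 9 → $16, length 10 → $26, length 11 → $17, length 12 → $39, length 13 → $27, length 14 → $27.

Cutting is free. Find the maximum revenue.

Build best[k] bottom-up: best[k] = max over allowed piece i of (p[i] + best[k−i]).
best[1] = 2
best[2] = 7
best[3] = 9  (first piece 1, then best[2]=7)
best[4] = 14  (first piece 2, then best[2]=7)
best[5] = 16  (first piece 1, then best[4]=14)
best[6] = 21  (first piece 2, then best[4]=14)
best[7] = 25
best[8] = 29
best[9] = 32  (first piece 2, then best[7]=25)
best[10] = 36  (first piece 2, then best[8]=29)
best[11] = 39  (first piece 2, then best[9]=32)
best[12] = 43  (first piece 2, then best[10]=36)
best[13] = 46  (first piece 2, then best[11]=39)
best[14] = 50  (first piece 2, then best[12]=43)
One optimal cutting: 8 + 2 + 2 + 2 → $29 + $7 + $7 + $7 = $50.

50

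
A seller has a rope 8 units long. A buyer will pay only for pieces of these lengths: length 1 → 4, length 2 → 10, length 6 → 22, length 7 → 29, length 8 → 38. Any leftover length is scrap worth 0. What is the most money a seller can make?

40

Consider every possible first cut. best[k] is the best of p[i]+best[k−i] over all sellable i≤k.
best[1] = 4
best[2] = max(4+4, 10+0) = 10
best[3] = max(4+10, 10+4) = 14
best[4] = max(4+14, 10+10) = 20
best[5] = max(4+20, 10+14) = 24
best[6] = max(4+24, 10+20, 22+0) = 30
best[7] = max(4+30, 10+24, 22+4, 29+0) = 34
best[8] = max(4+34, 10+30, 22+10, 29+4, 38+0) = 40
One optimal cutting: 2 + 2 + 2 + 2 → 40.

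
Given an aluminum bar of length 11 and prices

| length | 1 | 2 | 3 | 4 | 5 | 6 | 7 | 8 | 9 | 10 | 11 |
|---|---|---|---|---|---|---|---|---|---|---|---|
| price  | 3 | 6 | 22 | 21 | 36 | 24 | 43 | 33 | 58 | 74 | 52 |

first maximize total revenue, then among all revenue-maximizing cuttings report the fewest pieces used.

3

Consider every possible first cut. r[k] is the best of p[i]+r[k−i] over all sellable i≤k.
r[1] = 3
r[2] = 6  (first piece 1, then r[1]=3)
r[3] = 22
r[4] = 25  (first piece 1, then r[3]=22)
r[5] = 36
r[6] = 44  (first piece 3, then r[3]=22)
r[7] = 47  (first piece 1, then r[6]=44)
r[8] = 58  (first piece 3, then r[5]=36)
r[9] = 66  (first piece 3, then r[6]=44)
r[10] = 74
r[11] = 80  (first piece 3, then r[8]=58)
Maximum revenue is $80.
Now minimize piece count subject to staying optimal: for each k, pieces[k] = 1 + min over i with p[i]+r[k−i]=r[k] of pieces[k−i].
pieces[8] = 2
pieces[9] = 3
pieces[10] = 1
pieces[11] = 3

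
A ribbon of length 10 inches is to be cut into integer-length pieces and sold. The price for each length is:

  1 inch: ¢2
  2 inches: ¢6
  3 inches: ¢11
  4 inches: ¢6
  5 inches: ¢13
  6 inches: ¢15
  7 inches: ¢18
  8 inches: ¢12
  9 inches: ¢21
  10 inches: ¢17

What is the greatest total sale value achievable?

35

Let r[k] be the best obtainable value from length k. For each k, try every first piece i and keep the best of price[i] + r[k−i].
r[1] = 2
r[2] = max(2+2, 6+0) = 6
r[3] = max(2+6, 6+2, 11+0) = 11
r[4] = max(2+11, 6+6, 11+2, 6+0) = 13
r[5] = max(2+13, 6+11, 11+6, 6+2, 13+0) = 17
r[6] = max(2+17, 6+13, 11+11, 6+6, 13+2, 15+0) = 22
r[7] = max(2+22, 6+17, 11+13, …, 15+2, 18+0) = 24
r[8] = max(2+24, 6+22, 11+17, …, 18+2, 12+0) = 28
r[9] = max(2+28, 6+24, 11+22, …, 12+2, 21+0) = 33
r[10] = max(2+33, 6+28, 11+24, …, 21+2, 17+0) = 35
One optimal cutting: 3 + 3 + 3 + 1 → ¢11 + ¢11 + ¢11 + ¢2 = ¢35.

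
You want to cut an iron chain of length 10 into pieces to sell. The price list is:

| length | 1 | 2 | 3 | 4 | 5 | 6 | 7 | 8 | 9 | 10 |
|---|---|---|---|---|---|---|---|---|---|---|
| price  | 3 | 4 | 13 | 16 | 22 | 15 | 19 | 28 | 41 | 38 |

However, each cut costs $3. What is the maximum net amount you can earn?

41

Build v[k] bottom-up: v[k] = max over allowed piece i of (p[i] + v[k−i]) − 3 per cut.
v[1] = 3
v[2] = max(3+3-3, 4+0) = 4
v[3] = max(3+4-3, 4+3-3, 13+0) = 13
v[4] = max(3+13-3, 4+4-3, 13+3-3, 16+0) = 16
v[5] = max(3+16-3, 4+13-3, 13+4-3, 16+3-3, 22+0) = 22
v[6] = max(3+22-3, 4+16-3, 13+13-3, 16+4-3, 22+3-3, 15+0) = 23
v[7] = max(3+23-3, 4+22-3, 13+16-3, …, 15+3-3, 19+0) = 26
v[8] = max(3+26-3, 4+23-3, 13+22-3, …, 19+3-3, 28+0) = 32
v[9] = max(3+32-3, 4+26-3, 13+23-3, …, 28+3-3, 41+0) = 41
v[10] = max(3+41-3, 4+32-3, 13+26-3, …, 41+3-3, 38+0) = 41
One optimal plan: pieces 9 + 1 (1 cut) → $44 − $3 = $41.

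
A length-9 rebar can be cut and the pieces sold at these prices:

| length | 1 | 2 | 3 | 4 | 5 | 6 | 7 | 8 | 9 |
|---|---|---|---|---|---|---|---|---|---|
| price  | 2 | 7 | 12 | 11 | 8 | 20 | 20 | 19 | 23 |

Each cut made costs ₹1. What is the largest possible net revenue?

Build v[k] bottom-up: v[k] = max over allowed piece i of (p[i] + v[k−i]) − 1 per cut.
v[1] = 2
v[2] = 7
v[3] = 12
v[4] = 13  (first piece 1, then v[3]=12)
v[5] = 18  (first piece 2, then v[3]=12)
v[6] = 23  (first piece 3, then v[3]=12)
v[7] = 24  (first piece 1, then v[6]=23)
v[8] = 29  (first piece 2, then v[6]=23)
v[9] = 34  (first piece 3, then v[6]=23)
One optimal plan: pieces 3 + 3 + 3 (2 cuts) → ₹36 − ₹2 = ₹34.

34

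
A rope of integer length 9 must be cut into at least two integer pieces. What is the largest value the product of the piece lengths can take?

Let m[k] be the best product for length k (with at least one cut). For each first piece i, the rest contributes max(k−i, m[k−i]).
m[2] = 1*max(1,0) = 1*1 = 1
m[3] = 1*max(2,1) = 1*2 = 2
m[4] = 2*max(2,1) = 2*2 = 4
m[5] = 2*max(3,2) = 2*3 = 6
m[6] = 3*max(3,2) = 3*3 = 9
m[7] = 2*max(5,6) = 2*6 = 12
m[8] = 2*max(6,9) = 2*9 = 18
m[9] = 3*max(6,9) = 3*9 = 27
One optimal split: 3 + 3 + 3; product 3*3*3 = 27.

27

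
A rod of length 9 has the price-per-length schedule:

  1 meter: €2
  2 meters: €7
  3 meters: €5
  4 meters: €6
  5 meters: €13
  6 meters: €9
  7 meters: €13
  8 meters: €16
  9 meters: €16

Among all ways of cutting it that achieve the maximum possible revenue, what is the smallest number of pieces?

5

Let r[k] be the best obtainable value from length k. For each k, try every first piece i and keep the best of price[i] + r[k−i].
r[1] = 2
r[2] = max(2+2, 7+0) = 7
r[3] = max(2+7, 7+2, 5+0) = 9
r[4] = max(2+9, 7+7, 5+2, 6+0) = 14
r[5] = max(2+14, 7+9, 5+7, 6+2, 13+0) = 16
r[6] = max(2+16, 7+14, 5+9, 6+7, 13+2, 9+0) = 21
r[7] = max(2+21, 7+16, 5+14, …, 9+2, 13+0) = 23
r[8] = max(2+23, 7+21, 5+16, …, 13+2, 16+0) = 28
r[9] = max(2+28, 7+23, 5+21, …, 16+2, 16+0) = 30
Maximum revenue is €30.
Now minimize piece count subject to staying optimal: for each k, pieces[k] = 1 + min over i with p[i]+r[k−i]=r[k] of pieces[k−i].
pieces[6] = 3
pieces[7] = 4
pieces[8] = 4
pieces[9] = 5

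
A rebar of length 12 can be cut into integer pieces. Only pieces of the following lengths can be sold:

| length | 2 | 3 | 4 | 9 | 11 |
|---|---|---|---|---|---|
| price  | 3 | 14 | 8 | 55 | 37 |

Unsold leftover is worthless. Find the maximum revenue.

69

Build best[k] bottom-up: best[k] = max over allowed piece i of (p[i] + best[k−i]).
best[1] = 0
best[2] = 3
best[3] = max(3+0, 14+0) = 14
best[4] = max(3+3, 14+0, 8+0) = 14
best[5] = max(3+14, 14+3, 8+0) = 17
best[6] = max(3+14, 14+14, 8+3) = 28
best[7] = max(3+17, 14+14, 8+14) = 28
best[8] = max(3+28, 14+17, 8+14) = 31
best[9] = max(3+28, 14+28, 8+17, 55+0) = 55
best[10] = max(3+31, 14+28, 8+28, 55+0) = 55
best[11] = max(3+55, 14+31, 8+28, 55+3, 37+0) = 58
best[12] = max(3+55, 14+55, 8+31, 55+14, 37+0) = 69
One optimal cutting: 9 + 3 → ₹69.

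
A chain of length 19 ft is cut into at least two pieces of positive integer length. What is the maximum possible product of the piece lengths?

Fill m[k] for k=2..19: at each k try every first piece i and multiply by the better of (k−i) uncut or m[k−i].
m[2] = 1*max(1,0) = 1*1 = 1
m[3] = 1*max(2,1) = 1*2 = 2
m[4] = 2*max(2,1) = 2*2 = 4
m[5] = 2*max(3,2) = 2*3 = 6
m[6] = 3*max(3,2) = 3*3 = 9
m[7] = 2*max(5,6) = 2*6 = 12
m[8] = 2*max(6,9) = 2*9 = 18
m[9] = 3*max(6,9) = 3*9 = 27
m[10] = 2*max(8,18) = 2*18 = 36
m[11] = 2*max(9,27) = 2*27 = 54
m[12] = 3*max(9,27) = 3*27 = 81
m[13] = 2*max(11,54) = 2*54 = 108
m[14] = 2*max(12,81) = 2*81 = 162
m[15] = 3*max(12,81) = 3*81 = 243
m[16] = 2*max(14,162) = 2*162 = 324
m[17] = 2*max(15,243) = 2*243 = 486
m[18] = 3*max(15,243) = 3*243 = 729
m[19] = 2*max(17,486) = 2*486 = 972
One optimal split: 3 + 3 + 3 + 3 + 3 + 2 + 2; product 3*3*3*3*3*2*2 = 972.

972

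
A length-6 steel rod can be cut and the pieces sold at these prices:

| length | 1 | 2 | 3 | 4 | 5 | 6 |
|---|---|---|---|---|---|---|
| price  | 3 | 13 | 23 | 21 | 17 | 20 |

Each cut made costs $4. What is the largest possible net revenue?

Let net[k] be the best obtainable value from length k. For each k, try every first piece i and keep the best of price[i] + net[k−i] minus the 4 cut fee when i<k.
net[1] = 3
net[2] = 13
net[3] = 23
net[4] = 22  (first piece 1, then net[3]=23)
net[5] = 32  (first piece 2, then net[3]=23)
net[6] = 42  (first piece 3, then net[3]=23)
One optimal plan: pieces 3 + 3 (1 cut) → $46 − $4 = $42.

42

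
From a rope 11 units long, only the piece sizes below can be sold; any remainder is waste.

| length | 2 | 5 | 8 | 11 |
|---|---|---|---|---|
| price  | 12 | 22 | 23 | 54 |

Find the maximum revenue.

Consider every possible first cut. r[k] is the best of p[i]+r[k−i] over all sellable i≤k.
r[1] = 0
r[2] = 12
r[3] = 12
r[4] = 24  (first piece 2, then r[2]=12)
r[5] = 24
r[6] = 36  (first piece 2, then r[4]=24)
r[7] = 36
r[8] = 48  (first piece 2, then r[6]=36)
r[9] = 48
r[10] = 60  (first piece 2, then r[8]=48)
r[11] = 60
One optimal cutting: pieces 2 + 2 + 2 + 2 + 2 with 1 unit of scrap → €60.

60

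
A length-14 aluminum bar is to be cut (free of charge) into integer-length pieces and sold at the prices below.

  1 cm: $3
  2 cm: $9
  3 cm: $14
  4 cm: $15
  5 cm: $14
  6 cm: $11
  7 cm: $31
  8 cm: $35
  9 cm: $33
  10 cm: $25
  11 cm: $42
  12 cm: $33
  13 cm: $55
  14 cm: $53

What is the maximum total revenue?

65

Consider every possible first cut. v[k] is the best of p[i]+v[k−i] over all sellable i≤k.
v[1] = 3
v[2] = max(3+3, 9+0) = 9
v[3] = max(3+9, 9+3, 14+0) = 14
v[4] = max(3+14, 9+9, 14+3, 15+0) = 18
v[5] = max(3+18, 9+14, 14+9, 15+3, 14+0) = 23
v[6] = max(3+23, 9+18, 14+14, 15+9, 14+3, 11+0) = 28
v[7] = max(3+28, 9+23, 14+18, …, 11+3, 31+0) = 32
v[8] = max(3+32, 9+28, 14+23, …, 31+3, 35+0) = 37
v[9] = max(3+37, 9+32, 14+28, …, 35+3, 33+0) = 42
v[10] = max(3+42, 9+37, 14+32, …, 33+3, 25+0) = 46
v[11] = max(3+46, 9+42, 14+37, …, 25+3, 42+0) = 51
v[12] = max(3+51, 9+46, 14+42, …, 42+3, 33+0) = 56
v[13] = max(3+56, 9+51, 14+46, …, 33+3, 55+0) = 60
v[14] = max(3+60, 9+56, 14+51, …, 55+3, 53+0) = 65
One optimal cutting: 3 + 3 + 3 + 3 + 2 → $14 + $14 + $14 + $14 + $9 = $65.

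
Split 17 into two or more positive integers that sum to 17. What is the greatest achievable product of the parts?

Define f[k] = max over 1≤i<k of i · max(k−i, f[k−i]); the inner max lets the remainder stay uncut if that's better.
Small cases: f[2]=1, f[3]=2, f[4]=4, f[5]=6, f[6]=9, f[7]=12, f[8]=18, f[9]=27, f[10]=36.
f[11] = 2×max(9,27) = 2×27 = 54
f[12] = 3×max(9,27) = 3×27 = 81
f[13] = 2×max(11,54) = 2×54 = 108
f[14] = 2×max(12,81) = 2×81 = 162
f[15] = 3×max(12,81) = 3×81 = 243
f[16] = 2×max(14,162) = 2×162 = 324
f[17] = 2×max(15,243) = 2×243 = 486
One optimal split: 3 + 3 + 3 + 3 + 3 + 2; product 3×3×3×3×3×2 = 486.

486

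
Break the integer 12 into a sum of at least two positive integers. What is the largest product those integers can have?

Fill P[k] for k=2..12: at each k try every first piece i and multiply by the better of (k−i) uncut or P[k−i].
P[2] = 1·max(1,0) = 1·1 = 1
P[3] = 1·max(2,1) = 1·2 = 2
P[4] = 2·max(2,1) = 2·2 = 4
P[5] = 2·max(3,2) = 2·3 = 6
P[6] = 3·max(3,2) = 3·3 = 9
P[7] = 2·max(5,6) = 2·6 = 12
P[8] = 2·max(6,9) = 2·9 = 18
P[9] = 3·max(6,9) = 3·9 = 27
P[10] = 2·max(8,18) = 2·18 = 36
P[11] = 2·max(9,27) = 2·27 = 54
P[12] = 3·max(9,27) = 3·27 = 81
One optimal split: 3 + 3 + 3 + 3; product 3·3·3·3 = 81.

81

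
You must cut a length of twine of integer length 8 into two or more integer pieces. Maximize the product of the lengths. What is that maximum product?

Define P[k] = max over 1≤i<k of i · max(k−i, P[k−i]); the inner max lets the remainder stay uncut if that's better.
P[2] = 1*max(1,0) = 1*1 = 1
P[3] = 1*max(2,1) = 1*2 = 2
P[4] = 2*max(2,1) = 2*2 = 4
P[5] = 2*max(3,2) = 2*3 = 6
P[6] = 3*max(3,2) = 3*3 = 9
P[7] = 2*max(5,6) = 2*6 = 12
P[8] = 2*max(6,9) = 2*9 = 18
One optimal split: 3 + 3 + 2; product 3*3*2 = 18.

18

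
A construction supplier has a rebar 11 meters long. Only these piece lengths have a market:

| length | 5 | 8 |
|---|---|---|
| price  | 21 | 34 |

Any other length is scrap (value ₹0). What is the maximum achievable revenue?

42

Consider every possible first cut. best[k] is the best of p[i]+best[k−i] over all sellable i≤k.
best[1] = 0
best[2] = 0
best[3] = 0
best[4] = 0
best[5] = 21
best[6] = 21
best[7] = 21
best[8] = 34
best[9] = 34
best[10] = 42  (first piece 5, then best[5]=21)
best[11] = 42
One optimal cutting: pieces 5 + 5 with 1 meter of scrap → ₹42.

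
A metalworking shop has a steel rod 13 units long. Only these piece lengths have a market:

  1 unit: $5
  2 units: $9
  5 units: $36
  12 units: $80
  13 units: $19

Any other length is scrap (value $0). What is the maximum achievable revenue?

87

Let f[k] be the best obtainable value from length k. For each k, try every first piece i and keep the best of price[i] + f[k−i].
f[1] = 5
f[2] = max(5+5, 9+0) = 10
f[3] = max(5+10, 9+5) = 15
f[4] = max(5+15, 9+10) = 20
f[5] = max(5+20, 9+15, 36+0) = 36
f[6] = max(5+36, 9+20, 36+5) = 41
f[7] = max(5+41, 9+36, 36+10) = 46
f[8] = max(5+46, 9+41, 36+15) = 51
f[9] = max(5+51, 9+46, 36+20) = 56
f[10] = max(5+56, 9+51, 36+36) = 72
f[11] = max(5+72, 9+56, 36+41) = 77
f[12] = max(5+77, 9+72, 36+46, 80+0) = 82
f[13] = max(5+82, 9+77, 36+51, 80+5, 19+0) = 87
One optimal cutting: 5 + 5 + 1 + 1 + 1 → $87.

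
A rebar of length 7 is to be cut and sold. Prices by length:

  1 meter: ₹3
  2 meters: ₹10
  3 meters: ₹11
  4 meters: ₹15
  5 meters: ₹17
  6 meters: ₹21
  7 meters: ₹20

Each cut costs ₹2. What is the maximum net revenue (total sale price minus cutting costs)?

27

Let v[k] be the best obtainable value from length k. For each k, try every first piece i and keep the best of price[i] + v[k−i] minus the 2 cut fee when i<k.
v[1] = 3
v[2] = 10
v[3] = 11  (first piece 1, then v[2]=10)
v[4] = 18  (first piece 2, then v[2]=10)
v[5] = 19  (first piece 1, then v[4]=18)
v[6] = 26  (first piece 2, then v[4]=18)
v[7] = 27  (first piece 1, then v[6]=26)
One optimal plan: pieces 2 + 2 + 2 + 1 (3 cuts) → ₹33 − ₹6 = ₹27.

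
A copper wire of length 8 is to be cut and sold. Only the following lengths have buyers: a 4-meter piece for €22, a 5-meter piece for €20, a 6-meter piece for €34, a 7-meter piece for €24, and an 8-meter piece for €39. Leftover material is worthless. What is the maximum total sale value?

Let f[k] be the best obtainable value from length k. For each k, try every first piece i and keep the best of price[i] + f[k−i].
f[1] = 0
f[2] = 0
f[3] = 0
f[4] = 22
f[5] = 22
f[6] = 34
f[7] = 34
f[8] = 44  (first piece 4, then f[4]=22)
One optimal cutting: 4 + 4 → €44.

44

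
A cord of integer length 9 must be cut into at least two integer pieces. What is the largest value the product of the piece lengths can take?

Let m[k] be the best product for length k (with at least one cut). For each first piece i, the rest contributes max(k−i, m[k−i]).
m[2] = 1×max(1,0) = 1×1 = 1
m[3] = 1×max(2,1) = 1×2 = 2
m[4] = 2×max(2,1) = 2×2 = 4
m[5] = 2×max(3,2) = 2×3 = 6
m[6] = 3×max(3,2) = 3×3 = 9
m[7] = 2×max(5,6) = 2×6 = 12
m[8] = 2×max(6,9) = 2×9 = 18
m[9] = 3×max(6,9) = 3×9 = 27
One optimal split: 3 + 3 + 3; product 3×3×3 = 27.

27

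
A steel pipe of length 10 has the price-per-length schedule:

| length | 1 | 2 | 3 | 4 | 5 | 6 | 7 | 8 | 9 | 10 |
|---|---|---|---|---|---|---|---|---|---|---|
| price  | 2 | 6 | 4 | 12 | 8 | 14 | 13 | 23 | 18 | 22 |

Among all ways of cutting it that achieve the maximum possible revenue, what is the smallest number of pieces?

Consider every possible first cut. r[k] is the best of p[i]+r[k−i] over all sellable i≤k.
r[1] = 2
r[2] = 6
r[3] = 8  (first piece 1, then r[2]=6)
r[4] = 12  (first piece 2, then r[2]=6)
r[5] = 14  (first piece 1, then r[4]=12)
r[6] = 18  (first piece 2, then r[4]=12)
r[7] = 20  (first piece 1, then r[6]=18)
r[8] = 24  (first piece 2, then r[6]=18)
r[9] = 26  (first piece 1, then r[8]=24)
r[10] = 30  (first piece 2, then r[8]=24)
Maximum revenue is $30.
Now minimize piece count subject to staying optimal: for each k, pieces[k] = 1 + min over i with p[i]+r[k−i]=r[k] of pieces[k−i].
pieces[7] = 3
pieces[8] = 2
pieces[9] = 3
pieces[10] = 3

3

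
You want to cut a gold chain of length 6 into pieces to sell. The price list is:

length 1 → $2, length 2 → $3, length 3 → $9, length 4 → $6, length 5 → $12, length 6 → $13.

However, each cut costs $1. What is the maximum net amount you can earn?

17

Let v[k] be the best obtainable value from length k. For each k, try every first piece i and keep the best of price[i] + v[k−i] minus the 1 cut fee when i<k.
v[1] = 2
v[2] = 3  (first piece 1, then v[1]=2)
v[3] = 9
v[4] = 10  (first piece 1, then v[3]=9)
v[5] = 12
v[6] = 17  (first piece 3, then v[3]=9)
One optimal plan: pieces 3 + 3 (1 cut) → $18 − $1 = $17.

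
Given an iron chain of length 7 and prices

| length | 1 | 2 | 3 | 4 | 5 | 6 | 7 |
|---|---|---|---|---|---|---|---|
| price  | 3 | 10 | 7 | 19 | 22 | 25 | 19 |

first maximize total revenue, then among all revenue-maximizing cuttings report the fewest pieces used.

4

Let r[k] be the best obtainable value from length k. For each k, try every first piece i and keep the best of price[i] + r[k−i].
r[1] = 3
r[2] = max(3+3, 10+0) = 10
r[3] = max(3+10, 10+3, 7+0) = 13
r[4] = max(3+13, 10+10, 7+3, 19+0) = 20
r[5] = max(3+20, 10+13, 7+10, 19+3, 22+0) = 23
r[6] = max(3+23, 10+20, 7+13, 19+10, 22+3, 25+0) = 30
r[7] = max(3+30, 10+23, 7+20, …, 25+3, 19+0) = 33
Maximum revenue is $33.
Now minimize piece count subject to staying optimal: for each k, pieces[k] = 1 + min over i with p[i]+r[k−i]=r[k] of pieces[k−i].
pieces[4] = 2
pieces[5] = 3
pieces[6] = 3
pieces[7] = 4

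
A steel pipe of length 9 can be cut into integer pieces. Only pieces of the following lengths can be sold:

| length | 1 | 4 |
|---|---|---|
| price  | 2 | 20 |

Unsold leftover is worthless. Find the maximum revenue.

Consider every possible first cut. best[k] is the best of p[i]+best[k−i] over all sellable i≤k.
best[1] = 2
best[2] = 4  (first piece 1, then best[1]=2)
best[3] = 6  (first piece 1, then best[2]=4)
best[4] = 20
best[5] = 22  (first piece 1, then best[4]=20)
best[6] = 24  (first piece 1, then best[5]=22)
best[7] = 26  (first piece 1, then best[6]=24)
best[8] = 40  (first piece 4, then best[4]=20)
best[9] = 42  (first piece 1, then best[8]=40)
One optimal cutting: 4 + 4 + 1 → $42.

42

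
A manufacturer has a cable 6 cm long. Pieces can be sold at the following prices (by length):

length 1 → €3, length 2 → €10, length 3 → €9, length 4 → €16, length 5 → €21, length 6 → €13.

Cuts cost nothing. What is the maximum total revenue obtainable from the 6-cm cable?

Let r[k] be the best obtainable value from length k. For each k, try every first piece i and keep the best of price[i] + r[k−i].
r[1] = 3
r[2] = 10
r[3] = 13  (first piece 1, then r[2]=10)
r[4] = 20  (first piece 2, then r[2]=10)
r[5] = 23  (first piece 1, then r[4]=20)
r[6] = 30  (first piece 2, then r[4]=20)
One optimal cutting: 2 + 2 + 2 → €10 + €10 + €10 = €30.

30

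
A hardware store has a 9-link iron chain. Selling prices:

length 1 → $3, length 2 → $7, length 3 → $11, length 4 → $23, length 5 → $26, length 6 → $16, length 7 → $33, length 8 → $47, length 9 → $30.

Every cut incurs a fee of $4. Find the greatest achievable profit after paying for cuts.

46

Consider every possible first cut. net[k] is the best of p[i]+net[k−i] over all sellable i≤k, charging 4 whenever i<k.
net[1] = 3
net[2] = max(3+3-4, 7+0) = 7
net[3] = max(3+7-4, 7+3-4, 11+0) = 11
net[4] = max(3+11-4, 7+7-4, 11+3-4, 23+0) = 23
net[5] = max(3+23-4, 7+11-4, 11+7-4, 23+3-4, 26+0) = 26
net[6] = max(3+26-4, 7+23-4, 11+11-4, 23+7-4, 26+3-4, 16+0) = 26
net[7] = max(3+26-4, 7+26-4, 11+23-4, …, 16+3-4, 33+0) = 33
net[8] = max(3+33-4, 7+26-4, 11+26-4, …, 33+3-4, 47+0) = 47
net[9] = max(3+47-4, 7+33-4, 11+26-4, …, 47+3-4, 30+0) = 46
One optimal plan: pieces 8 + 1 (1 cut) → $50 − $4 = $46.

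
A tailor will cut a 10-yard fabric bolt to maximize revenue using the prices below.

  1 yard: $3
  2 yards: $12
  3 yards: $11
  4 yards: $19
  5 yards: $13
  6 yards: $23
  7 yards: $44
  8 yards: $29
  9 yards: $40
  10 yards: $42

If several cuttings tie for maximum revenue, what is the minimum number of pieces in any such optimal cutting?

Let r[k] be the best obtainable value from length k. For each k, try every first piece i and keep the best of price[i] + r[k−i].
r[1] = 3
r[2] = max(3+3, 12+0) = 12
r[3] = max(3+12, 12+3, 11+0) = 15
r[4] = max(3+15, 12+12, 11+3, 19+0) = 24
r[5] = max(3+24, 12+15, 11+12, 19+3, 13+0) = 27
r[6] = max(3+27, 12+24, 11+15, 19+12, 13+3, 23+0) = 36
r[7] = max(3+36, 12+27, 11+24, …, 23+3, 44+0) = 44
r[8] = max(3+44, 12+36, 11+27, …, 44+3, 29+0) = 48
r[9] = max(3+48, 12+44, 11+36, …, 29+3, 40+0) = 56
r[10] = max(3+56, 12+48, 11+44, …, 40+3, 42+0) = 60
Maximum revenue is $60.
Now minimize piece count subject to staying optimal: for each k, pieces[k] = 1 + min over i with p[i]+r[k−i]=r[k] of pieces[k−i].
pieces[7] = 1
pieces[8] = 4
pieces[9] = 2
pieces[10] = 5

5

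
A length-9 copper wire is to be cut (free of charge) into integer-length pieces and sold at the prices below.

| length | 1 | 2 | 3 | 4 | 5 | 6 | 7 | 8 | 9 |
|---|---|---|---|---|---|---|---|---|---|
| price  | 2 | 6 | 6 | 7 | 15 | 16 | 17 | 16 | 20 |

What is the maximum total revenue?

Consider every possible first cut. r[k] is the best of p[i]+r[k−i] over all sellable i≤k.
r[1] = 2
r[2] = 6
r[3] = 8  (first piece 1, then r[2]=6)
r[4] = 12  (first piece 2, then r[2]=6)
r[5] = 15
r[6] = 18  (first piece 2, then r[4]=12)
r[7] = 21  (first piece 2, then r[5]=15)
r[8] = 24  (first piece 2, then r[6]=18)
r[9] = 27  (first piece 2, then r[7]=21)
One optimal cutting: 5 + 2 + 2 → €15 + €6 + €6 = €27.

27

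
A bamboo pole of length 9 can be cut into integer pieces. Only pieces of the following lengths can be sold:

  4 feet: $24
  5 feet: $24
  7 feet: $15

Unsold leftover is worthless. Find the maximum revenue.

48

Let f[k] be the best obtainable value from length k. For each k, try every first piece i and keep the best of price[i] + f[k−i].
f[1] = 0
f[2] = 0
f[3] = 0
f[4] = 24
f[5] = max(24+0, 24+0) = 24
f[6] = max(24+0, 24+0) = 24
f[7] = max(24+0, 24+0, 15+0) = 24
f[8] = max(24+24, 24+0, 15+0) = 48
f[9] = max(24+24, 24+24, 15+0) = 48
One optimal cutting: pieces 4 + 4 with 1 foot of scrap → $48.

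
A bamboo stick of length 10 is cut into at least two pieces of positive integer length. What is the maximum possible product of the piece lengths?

Define m[k] = max over 1≤i<k of i · max(k−i, m[k−i]); the inner max lets the remainder stay uncut if that's better.
m[2] = 1×max(1,0) = 1×1 = 1
m[3] = 1×max(2,1) = 1×2 = 2
m[4] = 2×max(2,1) = 2×2 = 4
m[5] = 2×max(3,2) = 2×3 = 6
m[6] = 3×max(3,2) = 3×3 = 9
m[7] = 2×max(5,6) = 2×6 = 12
m[8] = 2×max(6,9) = 2×9 = 18
m[9] = 3×max(6,9) = 3×9 = 27
m[10] = 2×max(8,18) = 2×18 = 36
One optimal split: 3 + 3 + 2 + 2; product 3×3×2×2 = 36.

36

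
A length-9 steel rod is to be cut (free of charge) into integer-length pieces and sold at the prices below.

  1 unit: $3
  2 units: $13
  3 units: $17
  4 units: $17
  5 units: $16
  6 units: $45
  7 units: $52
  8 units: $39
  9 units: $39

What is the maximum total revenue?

65

Let R[k] be the best obtainable value from length k. For each k, try every first piece i and keep the best of price[i] + R[k−i].
R[1] = 3
R[2] = max(3+3, 13+0) = 13
R[3] = max(3+13, 13+3, 17+0) = 17
R[4] = max(3+17, 13+13, 17+3, 17+0) = 26
R[5] = max(3+26, 13+17, 17+13, 17+3, 16+0) = 30
R[6] = max(3+30, 13+26, 17+17, 17+13, 16+3, 45+0) = 45
R[7] = max(3+45, 13+30, 17+26, …, 45+3, 52+0) = 52
R[8] = max(3+52, 13+45, 17+30, …, 52+3, 39+0) = 58
R[9] = max(3+58, 13+52, 17+45, …, 39+3, 39+0) = 65
One optimal cutting: 7 + 2 → $52 + $13 = $65.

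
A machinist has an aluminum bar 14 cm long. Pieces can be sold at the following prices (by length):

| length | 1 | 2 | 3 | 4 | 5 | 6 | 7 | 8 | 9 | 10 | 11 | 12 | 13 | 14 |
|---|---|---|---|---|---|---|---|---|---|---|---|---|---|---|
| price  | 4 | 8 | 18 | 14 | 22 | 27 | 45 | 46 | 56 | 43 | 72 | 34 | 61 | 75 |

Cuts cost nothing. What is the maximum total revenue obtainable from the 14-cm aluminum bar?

90

Let best[k] be the best obtainable value from length k. For each k, try every first piece i and keep the best of price[i] + best[k−i].
best[1] = 4
best[2] = max(4+4, 8+0) = 8
best[3] = max(4+8, 8+4, 18+0) = 18
best[4] = max(4+18, 8+8, 18+4, 14+0) = 22
best[5] = max(4+22, 8+18, 18+8, 14+4, 22+0) = 26
best[6] = max(4+26, 8+22, 18+18, 14+8, 22+4, 27+0) = 36
best[7] = max(4+36, 8+26, 18+22, …, 27+4, 45+0) = 45
best[8] = max(4+45, 8+36, 18+26, …, 45+4, 46+0) = 49
best[9] = max(4+49, 8+45, 18+36, …, 46+4, 56+0) = 56
best[10] = max(4+56, 8+49, 18+45, …, 56+4, 43+0) = 63
best[11] = max(4+63, 8+56, 18+49, …, 43+4, 72+0) = 72
best[12] = max(4+72, 8+63, 18+56, …, 72+4, 34+0) = 76
best[13] = max(4+76, 8+72, 18+63, …, 34+4, 61+0) = 81
best[14] = max(4+81, 8+76, 18+72, …, 61+4, 75+0) = 90
One optimal cutting: 11 + 3 → $72 + $18 = $90.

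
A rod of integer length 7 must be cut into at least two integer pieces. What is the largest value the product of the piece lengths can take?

Define P[k] = max over 1≤i<k of i · max(k−i, P[k−i]); the inner max lets the remainder stay uncut if that's better.
P[2] = 1×max(1,0) = 1×1 = 1
P[3] = 1×max(2,1) = 1×2 = 2
P[4] = 2×max(2,1) = 2×2 = 4
P[5] = 2×max(3,2) = 2×3 = 6
P[6] = 3×max(3,2) = 3×3 = 9
P[7] = 2×max(5,6) = 2×6 = 12
One optimal split: 3 + 2 + 2; product 3×2×2 = 12.

12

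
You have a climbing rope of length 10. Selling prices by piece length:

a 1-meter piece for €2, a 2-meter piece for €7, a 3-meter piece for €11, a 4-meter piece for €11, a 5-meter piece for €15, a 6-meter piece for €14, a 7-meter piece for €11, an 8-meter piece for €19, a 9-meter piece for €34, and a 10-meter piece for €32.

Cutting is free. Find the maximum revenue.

36

Build R[k] bottom-up: R[k] = max over allowed piece i of (p[i] + R[k−i]).
R[1] = 2
R[2] = 7
R[3] = 11
R[4] = 14  (first piece 2, then R[2]=7)
R[5] = 18  (first piece 2, then R[3]=11)
R[6] = 22  (first piece 3, then R[3]=11)
R[7] = 25  (first piece 2, then R[5]=18)
R[8] = 29  (first piece 2, then R[6]=22)
R[9] = 34
R[10] = 36  (first piece 1, then R[9]=34)
One optimal cutting: 9 + 1 → €34 + €2 = €36.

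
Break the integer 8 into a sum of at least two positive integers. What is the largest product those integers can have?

Define f[k] = max over 1≤i<k of i · max(k−i, f[k−i]); the inner max lets the remainder stay uncut if that's better.
f[2] = 1×max(1,0) = 1×1 = 1
f[3] = max(1×2, 2×1) = 2
f[4] = max(1×3, 2×2, 3×1) = 4
f[5] = max(1×4, 2×3, 3×2, 4×1) = 6
f[6] = max(1×6, 2×4, 3×3, 4×2, 5×1) = 9
f[7] = max(1×9, 2×6, 3×4, 4×3, 5×2, 6×1) = 12
f[8] = max(1×12, 2×9, 3×6, …, 6×2, 7×1) = 18
One optimal split: 3 + 3 + 2; product 3×3×2 = 18.

18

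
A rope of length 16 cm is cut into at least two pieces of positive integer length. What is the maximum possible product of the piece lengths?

324

Fill f[k] for k=2..16: at each k try every first piece i and multiply by the better of (k−i) uncut or f[k−i].
f[2] = 1*max(1,0) = 1*1 = 1
f[3] = max(1*2, 2*1) = 2
f[4] = max(1*3, 2*2, 3*1) = 4
f[5] = max(1*4, 2*3, 3*2, 4*1) = 6
f[6] = max(1*6, 2*4, 3*3, 4*2, 5*1) = 9
f[7] = max(1*9, 2*6, 3*4, 4*3, 5*2, 6*1) = 12
f[8] = max(1*12, 2*9, 3*6, …, 6*2, 7*1) = 18
f[9] = max(1*18, 2*12, 3*9, …, 7*2, 8*1) = 27
f[10] = max(1*27, 2*18, 3*12, …, 8*2, 9*1) = 36
f[11] = max(1*36, 2*27, 3*18, …, 9*2, 10*1) = 54
f[12] = max(1*54, 2*36, 3*27, …, 10*2, 11*1) = 81
f[13] = max(1*81, 2*54, 3*36, …, 11*2, 12*1) = 108
f[14] = max(1*108, 2*81, 3*54, …, 12*2, 13*1) = 162
f[15] = max(1*162, 2*108, 3*81, …, 13*2, 14*1) = 243
f[16] = max(1*243, 2*162, 3*108, …, 14*2, 15*1) = 324
One optimal split: 3 + 3 + 3 + 3 + 2 + 2; product 3*3*3*3*2*2 = 324.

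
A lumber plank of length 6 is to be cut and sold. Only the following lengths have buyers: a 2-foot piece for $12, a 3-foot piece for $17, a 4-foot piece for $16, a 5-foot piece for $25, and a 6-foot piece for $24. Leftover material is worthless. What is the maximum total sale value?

Let r[k] be the best obtainable value from length k. For each k, try every first piece i and keep the best of price[i] + r[k−i].
r[1] = 0
r[2] = 12
r[3] = 17
r[4] = 24  (first piece 2, then r[2]=12)
r[5] = 29  (first piece 2, then r[3]=17)
r[6] = 36  (first piece 2, then r[4]=24)
One optimal cutting: 2 + 2 + 2 → $36.

36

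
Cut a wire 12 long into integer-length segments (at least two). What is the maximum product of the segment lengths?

81

Fill prod[k] for k=2..12: at each k try every first piece i and multiply by the better of (k−i) uncut or prod[k−i].
prod[2] = 1×max(1,0) = 1×1 = 1
prod[3] = max(1×2, 2×1) = 2
prod[4] = max(1×3, 2×2, 3×1) = 4
prod[5] = max(1×4, 2×3, 3×2, 4×1) = 6
prod[6] = max(1×6, 2×4, 3×3, 4×2, 5×1) = 9
prod[7] = max(1×9, 2×6, 3×4, 4×3, 5×2, 6×1) = 12
prod[8] = max(1×12, 2×9, 3×6, …, 6×2, 7×1) = 18
prod[9] = max(1×18, 2×12, 3×9, …, 7×2, 8×1) = 27
prod[10] = max(1×27, 2×18, 3×12, …, 8×2, 9×1) = 36
prod[11] = max(1×36, 2×27, 3×18, …, 9×2, 10×1) = 54
prod[12] = max(1×54, 2×36, 3×27, …, 10×2, 11×1) = 81
One optimal split: 3 + 3 + 3 + 3; product 3×3×3×3 = 81.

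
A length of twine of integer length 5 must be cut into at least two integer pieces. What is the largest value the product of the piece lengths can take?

Fill g[k] for k=2..5: at each k try every first piece i and multiply by the better of (k−i) uncut or g[k−i].
g[2] = 1*max(1,0) = 1*1 = 1
g[3] = max(1*2, 2*1) = 2
g[4] = max(1*3, 2*2, 3*1) = 4
g[5] = max(1*4, 2*3, 3*2, 4*1) = 6
One optimal split: 3 + 2; product 3*2 = 6.

6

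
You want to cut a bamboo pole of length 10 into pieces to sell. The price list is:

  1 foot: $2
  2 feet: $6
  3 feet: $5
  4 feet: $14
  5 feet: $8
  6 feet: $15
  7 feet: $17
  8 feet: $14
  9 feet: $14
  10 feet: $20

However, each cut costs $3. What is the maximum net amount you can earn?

Consider every possible first cut. r[k] is the best of p[i]+r[k−i] over all sellable i≤k, charging 3 whenever i<k.
r[1] = 2
r[2] = 6
r[3] = 5  (first piece 1, then r[2]=6)
r[4] = 14
r[5] = 13  (first piece 1, then r[4]=14)
r[6] = 17  (first piece 2, then r[4]=14)
r[7] = 17
r[8] = 25  (first piece 4, then r[4]=14)
r[9] = 24  (first piece 1, then r[8]=25)
r[10] = 28  (first piece 2, then r[8]=25)
One optimal plan: pieces 4 + 4 + 2 (2 cuts) → $34 − $6 = $28.

28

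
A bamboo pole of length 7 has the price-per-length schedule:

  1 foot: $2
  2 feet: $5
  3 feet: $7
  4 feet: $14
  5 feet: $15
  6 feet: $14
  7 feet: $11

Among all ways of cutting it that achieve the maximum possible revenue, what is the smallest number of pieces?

2

Consider every possible first cut. r[k] is the best of p[i]+r[k−i] over all sellable i≤k.
r[1] = 2
r[2] = 5
r[3] = 7  (first piece 1, then r[2]=5)
r[4] = 14
r[5] = 16  (first piece 1, then r[4]=14)
r[6] = 19  (first piece 2, then r[4]=14)
r[7] = 21  (first piece 1, then r[6]=19)
Maximum revenue is $21.
Now minimize piece count subject to staying optimal: for each k, pieces[k] = 1 + min over i with p[i]+r[k−i]=r[k] of pieces[k−i].
pieces[4] = 1
pieces[5] = 2
pieces[6] = 2
pieces[7] = 2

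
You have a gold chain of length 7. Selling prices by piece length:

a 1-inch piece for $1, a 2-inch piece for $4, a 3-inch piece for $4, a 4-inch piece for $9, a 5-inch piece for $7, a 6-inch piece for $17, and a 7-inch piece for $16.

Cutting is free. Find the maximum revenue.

18

Consider every possible first cut. v[k] is the best of p[i]+v[k−i] over all sellable i≤k.
v[1] = 1
v[2] = 4
v[3] = 5  (first piece 1, then v[2]=4)
v[4] = 9
v[5] = 10  (first piece 1, then v[4]=9)
v[6] = 17
v[7] = 18  (first piece 1, then v[6]=17)
One optimal cutting: 6 + 1 → $17 + $1 = $18.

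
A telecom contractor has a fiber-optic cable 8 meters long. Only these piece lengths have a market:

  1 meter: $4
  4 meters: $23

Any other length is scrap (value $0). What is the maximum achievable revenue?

Let f[k] be the best obtainable value from length k. For each k, try every first piece i and keep the best of price[i] + f[k−i].
f[1] = 4
f[2] = 8  (first piece 1, then f[1]=4)
f[3] = 12  (first piece 1, then f[2]=8)
f[4] = max(4+12, 23+0) = 23
f[5] = max(4+23, 23+4) = 27
f[6] = max(4+27, 23+8) = 31
f[7] = max(4+31, 23+12) = 35
f[8] = max(4+35, 23+23) = 46
One optimal cutting: 4 + 4 → $46.

46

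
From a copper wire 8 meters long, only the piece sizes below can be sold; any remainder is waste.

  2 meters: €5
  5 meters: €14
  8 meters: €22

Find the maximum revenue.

22

Build best[k] bottom-up: best[k] = max over allowed piece i of (p[i] + best[k−i]).
best[1] = 0
best[2] = 5
best[3] = 5
best[4] = 10  (first piece 2, then best[2]=5)
best[5] = max(5+5, 14+0) = 14
best[6] = max(5+10, 14+0) = 15
best[7] = max(5+14, 14+5) = 19
best[8] = max(5+15, 14+5, 22+0) = 22
One optimal cutting: 8 → €22.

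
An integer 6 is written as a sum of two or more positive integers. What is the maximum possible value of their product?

Fill prod[k] for k=2..6: at each k try every first piece i and multiply by the better of (k−i) uncut or prod[k−i].
prod[2] = 1·max(1,0) = 1·1 = 1
prod[3] = 1·max(2,1) = 1·2 = 2
prod[4] = 2·max(2,1) = 2·2 = 4
prod[5] = 2·max(3,2) = 2·3 = 6
prod[6] = 3·max(3,2) = 3·3 = 9
One optimal split: 3 + 3; product 3·3 = 9.

9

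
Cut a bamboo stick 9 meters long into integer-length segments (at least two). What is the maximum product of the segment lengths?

Fill P[k] for k=2..9: at each k try every first piece i and multiply by the better of (k−i) uncut or P[k−i].
P[2] = 1×max(1,0) = 1×1 = 1
P[3] = 1×max(2,1) = 1×2 = 2
P[4] = 2×max(2,1) = 2×2 = 4
P[5] = 2×max(3,2) = 2×3 = 6
P[6] = 3×max(3,2) = 3×3 = 9
P[7] = 2×max(5,6) = 2×6 = 12
P[8] = 2×max(6,9) = 2×9 = 18
P[9] = 3×max(6,9) = 3×9 = 27
One optimal split: 3 + 3 + 3; product 3×3×3 = 27.

27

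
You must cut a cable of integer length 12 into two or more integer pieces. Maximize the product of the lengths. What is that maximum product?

Let g[k] be the best product for length k (with at least one cut). For each first piece i, the rest contributes max(k−i, g[k−i]).
Small cases: g[2]=1, g[3]=2, g[4]=4, g[5]=6, g[6]=9, g[7]=12.
g[8] = 2*max(6,9) = 2*9 = 18
g[9] = 3*max(6,9) = 3*9 = 27
g[10] = 2*max(8,18) = 2*18 = 36
g[11] = 2*max(9,27) = 2*27 = 54
g[12] = 3*max(9,27) = 3*27 = 81
One optimal split: 3 + 3 + 3 + 3; product 3*3*3*3 = 81.

81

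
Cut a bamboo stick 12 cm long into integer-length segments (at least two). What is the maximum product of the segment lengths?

Define P[k] = max over 1≤i<k of i · max(k−i, P[k−i]); the inner max lets the remainder stay uncut if that's better.
Small cases: P[2]=1, P[3]=2, P[4]=4, P[5]=6, P[6]=9.
P[7] = 2*max(5,6) = 2*6 = 12
P[8] = 2*max(6,9) = 2*9 = 18
P[9] = 3*max(6,9) = 3*9 = 27
P[10] = 2*max(8,18) = 2*18 = 36
P[11] = 2*max(9,27) = 2*27 = 54
P[12] = 3*max(9,27) = 3*27 = 81
One optimal split: 3 + 3 + 3 + 3; product 3*3*3*3 = 81.

81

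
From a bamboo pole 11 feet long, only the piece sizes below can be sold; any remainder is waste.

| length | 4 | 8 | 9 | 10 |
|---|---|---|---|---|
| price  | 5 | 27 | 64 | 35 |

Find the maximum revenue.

64

Consider every possible first cut. best[k] is the best of p[i]+best[k−i] over all sellable i≤k.
best[1] = 0
best[2] = 0
best[3] = 0
best[4] = 5
best[5] = 5
best[6] = 5
best[7] = 5
best[8] = max(5+5, 27+0) = 27
best[9] = max(5+5, 27+0, 64+0) = 64
best[10] = max(5+5, 27+0, 64+0, 35+0) = 64
best[11] = max(5+5, 27+0, 64+0, 35+0) = 64
One optimal cutting: pieces 9 with 2 feet of scrap → $64.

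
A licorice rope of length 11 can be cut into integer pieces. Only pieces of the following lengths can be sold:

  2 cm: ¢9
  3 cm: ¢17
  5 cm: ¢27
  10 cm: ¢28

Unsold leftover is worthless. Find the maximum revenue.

Let best[k] be the best obtainable value from length k. For each k, try every first piece i and keep the best of price[i] + best[k−i].
best[1] = 0
best[2] = 9
best[3] = 17
best[4] = 18  (first piece 2, then best[2]=9)
best[5] = 27
best[6] = 34  (first piece 3, then best[3]=17)
best[7] = 36  (first piece 2, then best[5]=27)
best[8] = 44  (first piece 3, then best[5]=27)
best[9] = 51  (first piece 3, then best[6]=34)
best[10] = 54  (first piece 5, then best[5]=27)
best[11] = 61  (first piece 3, then best[8]=44)
One optimal cutting: 5 + 3 + 3 → ¢61.

61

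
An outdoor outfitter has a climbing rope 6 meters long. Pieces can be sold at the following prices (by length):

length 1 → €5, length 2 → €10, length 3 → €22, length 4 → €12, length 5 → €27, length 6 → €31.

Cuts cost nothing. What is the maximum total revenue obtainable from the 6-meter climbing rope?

Consider every possible first cut. r[k] is the best of p[i]+r[k−i] over all sellable i≤k.
r[1] = 5
r[2] = max(5+5, 10+0) = 10
r[3] = max(5+10, 10+5, 22+0) = 22
r[4] = max(5+22, 10+10, 22+5, 12+0) = 27
r[5] = max(5+27, 10+22, 22+10, 12+5, 27+0) = 32
r[6] = max(5+32, 10+27, 22+22, 12+10, 27+5, 31+0) = 44
One optimal cutting: 3 + 3 → €22 + €22 = €44.

44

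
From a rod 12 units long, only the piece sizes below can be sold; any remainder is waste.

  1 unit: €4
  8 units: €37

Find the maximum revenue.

53

Let f[k] be the best obtainable value from length k. For each k, try every first piece i and keep the best of price[i] + f[k−i].
f[1] = 4
f[2] = 8  (first piece 1, then f[1]=4)
f[3] = 12  (first piece 1, then f[2]=8)
f[4] = 16  (first piece 1, then f[3]=12)
f[5] = 20  (first piece 1, then f[4]=16)
f[6] = 24  (first piece 1, then f[5]=20)
f[7] = 28  (first piece 1, then f[6]=24)
f[8] = max(4+28, 37+0) = 37
f[9] = max(4+37, 37+4) = 41
f[10] = max(4+41, 37+8) = 45
f[11] = max(4+45, 37+12) = 49
f[12] = max(4+49, 37+16) = 53
One optimal cutting: 8 + 1 + 1 + 1 + 1 → €53.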